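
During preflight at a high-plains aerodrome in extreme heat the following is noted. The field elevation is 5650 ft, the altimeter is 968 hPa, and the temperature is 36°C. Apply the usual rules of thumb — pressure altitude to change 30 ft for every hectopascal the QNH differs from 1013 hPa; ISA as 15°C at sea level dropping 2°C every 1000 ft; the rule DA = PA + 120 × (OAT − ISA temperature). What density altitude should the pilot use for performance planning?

Pressure altitude = 5650 + (1013 − 968) × 30 = 5650 + (+1350) = 7000 ft.
ISA temperature at 7000 ft = 15 − 2 × (7000/1000) = 1°C.
ISA deviation = 36 − 1 = +35°C.
Density altitude = 7000 + 120 × (35) = 11200 ft.

11200 ft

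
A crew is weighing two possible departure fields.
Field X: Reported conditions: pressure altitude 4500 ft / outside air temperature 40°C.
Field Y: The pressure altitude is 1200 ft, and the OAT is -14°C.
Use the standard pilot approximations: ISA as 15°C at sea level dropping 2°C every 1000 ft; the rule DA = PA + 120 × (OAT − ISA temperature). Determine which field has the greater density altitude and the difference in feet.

Field X by 10572 ft

Field X: ISA temp = 6°C, deviation +34°C, DA = 4500 + 120 × 34 = 8580 ft.
Field Y: ISA temp = 12.6°C, deviation -26.6°C, DA = 1200 + 120 × (-26.6) = -1992 ft.
Field X is higher by 8580 − (-1992) = 10572 ft.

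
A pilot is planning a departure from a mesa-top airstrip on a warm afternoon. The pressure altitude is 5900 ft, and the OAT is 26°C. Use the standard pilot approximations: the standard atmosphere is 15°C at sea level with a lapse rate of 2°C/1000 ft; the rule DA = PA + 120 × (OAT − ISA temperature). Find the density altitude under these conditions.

8636 ft

ISA temperature at 5900 ft = 15 − 2 × (5900/1000) = 3.2°C.
ISA deviation = 26 − 3.2 = +22.8°C.
Density altitude = 5900 + 120 × (22.8) = 5900 + (+2736) = 8636 ft.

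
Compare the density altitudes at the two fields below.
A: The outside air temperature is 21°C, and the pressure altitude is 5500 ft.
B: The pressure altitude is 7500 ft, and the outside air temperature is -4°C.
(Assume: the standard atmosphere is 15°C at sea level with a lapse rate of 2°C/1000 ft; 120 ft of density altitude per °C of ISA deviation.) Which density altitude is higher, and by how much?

A: ISA temp = 4°C, deviation +17°C, DA = 5500 + 120 × 17 = 7540 ft.
B: ISA temp = 0°C, deviation -4°C, DA = 7500 + 120 × (-4) = 7020 ft.
A is higher by 7540 − 7020 = 520 ft.

A by 520 ft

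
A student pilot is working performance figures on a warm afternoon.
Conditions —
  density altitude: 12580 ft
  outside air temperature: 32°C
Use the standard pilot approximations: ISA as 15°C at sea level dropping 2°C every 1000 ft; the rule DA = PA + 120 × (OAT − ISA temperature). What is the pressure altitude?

DA = PA + 120 × (OAT − (15 − 2·PA/1000)) = PA + 120·OAT − 1800 + 0.24·PA = 1.24·PA + 120·OAT − 1800.
So 1.24·PA = 12580 − 120 × 32 + 1800 = 10540.
PA = 10540 / 1.24 = 8500 ft.

8500 ft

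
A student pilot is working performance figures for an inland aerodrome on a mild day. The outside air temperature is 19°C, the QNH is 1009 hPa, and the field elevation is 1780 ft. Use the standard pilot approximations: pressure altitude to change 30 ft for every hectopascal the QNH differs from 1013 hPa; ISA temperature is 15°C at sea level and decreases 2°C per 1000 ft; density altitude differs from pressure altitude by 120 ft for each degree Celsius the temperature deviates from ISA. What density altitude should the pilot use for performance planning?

2836 ft

Pressure altitude = 1780 + (1013 − 1009) × 30 = 1780 + (+120) = 1900 ft.
ISA temperature at 1900 ft = 15 − 2 × (1900/1000) = 11.2°C.
ISA deviation = 19 − 11.2 = +7.8°C.
Density altitude = 1900 + 120 × (7.8) = 2836 ft.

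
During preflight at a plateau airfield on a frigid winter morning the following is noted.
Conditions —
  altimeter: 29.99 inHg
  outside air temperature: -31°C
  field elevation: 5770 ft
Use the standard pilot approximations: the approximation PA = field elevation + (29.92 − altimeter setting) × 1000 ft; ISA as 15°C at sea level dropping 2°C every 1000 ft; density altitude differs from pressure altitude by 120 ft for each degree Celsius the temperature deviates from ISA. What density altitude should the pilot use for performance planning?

1548 ft

Pressure altitude = 5770 + (29.92 − 29.99) × 1000 = 5770 + (-70) = 5700 ft.
ISA temperature at 5700 ft = 15 − 2 × (5700/1000) = 3.6°C.
ISA deviation = -31 − 3.6 = -34.6°C.
Density altitude = 5700 + 120 × (-34.6) = 1548 ft.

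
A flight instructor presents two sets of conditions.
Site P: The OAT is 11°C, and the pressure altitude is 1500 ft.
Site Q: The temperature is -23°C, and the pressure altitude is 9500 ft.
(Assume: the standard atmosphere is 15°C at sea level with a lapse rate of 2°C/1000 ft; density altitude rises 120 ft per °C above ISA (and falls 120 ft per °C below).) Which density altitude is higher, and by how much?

Site Q by 5840 ft

Site P: ISA temp = 12°C, deviation -1°C, DA = 1500 + 120 × (-1) = 1380 ft.
Site Q: ISA temp = -4°C, deviation -19°C, DA = 9500 + 120 × (-19) = 7220 ft.
Site Q is higher by 7220 − 1380 = 5840 ft.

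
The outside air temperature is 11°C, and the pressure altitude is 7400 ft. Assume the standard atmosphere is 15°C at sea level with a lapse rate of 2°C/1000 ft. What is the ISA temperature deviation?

ISA+10.8°C

ISA temperature at 7400 ft = 15 − 2 × (7400/1000) = 0.2°C.
Deviation = OAT − ISA = 11 − 0.2 = +10.8°C.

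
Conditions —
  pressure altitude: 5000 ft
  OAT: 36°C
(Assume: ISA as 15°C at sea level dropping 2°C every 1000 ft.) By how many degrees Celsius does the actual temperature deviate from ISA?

ISA temperature at 5000 ft = 15 − 2 × (5000/1000) = 5°C.
Deviation = OAT − ISA = 36 − 5 = +31°C.

ISA+31°C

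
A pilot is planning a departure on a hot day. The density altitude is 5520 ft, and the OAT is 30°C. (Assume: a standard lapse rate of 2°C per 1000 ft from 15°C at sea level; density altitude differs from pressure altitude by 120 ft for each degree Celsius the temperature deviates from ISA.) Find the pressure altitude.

3000 ft

DA = PA + 120 × (OAT − (15 − 2·PA/1000)) = PA + 120·OAT − 1800 + 0.24·PA = 1.24·PA + 120·OAT − 1800.
So 1.24·PA = 5520 − 120 × 30 + 1800 = 3720.
PA = 3720 / 1.24 = 3000 ft.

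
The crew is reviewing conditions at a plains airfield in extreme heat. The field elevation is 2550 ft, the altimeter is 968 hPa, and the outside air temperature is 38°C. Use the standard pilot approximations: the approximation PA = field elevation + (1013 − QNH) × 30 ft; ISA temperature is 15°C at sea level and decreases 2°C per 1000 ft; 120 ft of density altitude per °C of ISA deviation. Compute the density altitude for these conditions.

7596 ft

Pressure altitude = 2550 + (1013 − 968) × 30 = 2550 + (+1350) = 3900 ft.
ISA temperature at 3900 ft = 15 − 2 × (3900/1000) = 7.2°C.
ISA deviation = 38 − 7.2 = +30.8°C.
Density altitude = 3900 + 120 × (30.8) = 7596 ft.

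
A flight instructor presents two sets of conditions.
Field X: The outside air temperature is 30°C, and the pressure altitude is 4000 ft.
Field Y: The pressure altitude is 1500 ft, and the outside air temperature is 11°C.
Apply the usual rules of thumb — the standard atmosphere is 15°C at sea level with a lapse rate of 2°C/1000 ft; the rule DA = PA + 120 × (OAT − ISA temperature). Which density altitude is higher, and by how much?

Field X by 5380 ft

Field X: ISA temp = 7°C, deviation +23°C, DA = 4000 + 120 × 23 = 6760 ft.
Field Y: ISA temp = 12°C, deviation -1°C, DA = 1500 + 120 × (-1) = 1380 ft.
Field X is higher by 6760 − 1380 = 5380 ft.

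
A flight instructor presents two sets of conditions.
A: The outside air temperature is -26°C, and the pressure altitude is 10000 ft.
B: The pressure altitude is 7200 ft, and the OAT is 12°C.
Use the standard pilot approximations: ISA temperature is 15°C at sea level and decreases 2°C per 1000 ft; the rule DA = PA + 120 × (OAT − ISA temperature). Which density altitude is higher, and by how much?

A: ISA temp = -5°C, deviation -21°C, DA = 10000 + 120 × (-21) = 7480 ft.
B: ISA temp = 0.6°C, deviation +11.4°C, DA = 7200 + 120 × 11.4 = 8568 ft.
B is higher by 8568 − 7480 = 1088 ft.

B by 1088 ft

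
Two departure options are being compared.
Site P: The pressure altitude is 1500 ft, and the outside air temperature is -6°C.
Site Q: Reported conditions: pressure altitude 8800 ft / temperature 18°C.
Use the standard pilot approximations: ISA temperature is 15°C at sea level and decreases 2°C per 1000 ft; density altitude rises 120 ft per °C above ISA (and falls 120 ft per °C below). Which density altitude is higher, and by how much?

Site Q by 11932 ft

Site P: ISA temp = 12°C, deviation -18°C, DA = 1500 + 120 × (-18) = -660 ft.
Site Q: ISA temp = -2.6°C, deviation +20.6°C, DA = 8800 + 120 × 20.6 = 11272 ft.
Site Q is higher by 11272 − (-660) = 11932 ft.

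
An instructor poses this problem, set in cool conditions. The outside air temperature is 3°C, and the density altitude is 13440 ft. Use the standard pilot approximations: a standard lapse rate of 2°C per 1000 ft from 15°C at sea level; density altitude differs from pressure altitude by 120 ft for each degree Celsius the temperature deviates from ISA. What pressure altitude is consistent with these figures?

DA = PA + 120 × (OAT − (15 − 2·PA/1000)) = PA + 120·OAT − 1800 + 0.24·PA = 1.24·PA + 120·OAT − 1800.
So 1.24·PA = 13440 − 120 × 3 + 1800 = 14880.
PA = 14880 / 1.24 = 12000 ft.

12000 ft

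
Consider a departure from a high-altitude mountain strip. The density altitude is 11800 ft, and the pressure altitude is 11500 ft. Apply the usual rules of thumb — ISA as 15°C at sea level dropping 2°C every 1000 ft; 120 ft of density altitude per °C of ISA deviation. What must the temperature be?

-5.5°C

Density altitude − pressure altitude = 11800 − 11500 = +300 ft.
At 120 ft/°C that is an ISA deviation of 300/120 = +2.5°C.
ISA temperature at 11500 ft = 15 − 2 × (11500/1000) = -8°C.
OAT = ISA + deviation = -8 + (+2.5) = -5.5°C.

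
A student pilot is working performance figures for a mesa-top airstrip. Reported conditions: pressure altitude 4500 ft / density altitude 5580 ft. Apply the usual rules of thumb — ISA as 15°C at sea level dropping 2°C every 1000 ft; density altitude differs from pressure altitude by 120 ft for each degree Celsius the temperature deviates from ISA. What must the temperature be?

Density altitude − pressure altitude = 5580 − 4500 = +1080 ft.
At 120 ft/°C that is an ISA deviation of 1080/120 = +9°C.
ISA temperature at 4500 ft = 15 − 2 × (4500/1000) = 6°C.
OAT = ISA + deviation = 6 + (+9) = 15°C.

15°C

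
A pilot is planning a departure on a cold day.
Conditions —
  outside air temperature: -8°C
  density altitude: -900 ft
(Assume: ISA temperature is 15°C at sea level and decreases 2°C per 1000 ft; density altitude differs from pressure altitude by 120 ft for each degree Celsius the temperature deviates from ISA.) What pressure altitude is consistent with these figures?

1500 ft

DA = PA + 120 × (OAT − (15 − 2·PA/1000)) = PA + 120·OAT − 1800 + 0.24·PA = 1.24·PA + 120·OAT − 1800.
So 1.24·PA = -900 − 120 × (-8) + 1800 = 1860.
PA = 1860 / 1.24 = 1500 ft.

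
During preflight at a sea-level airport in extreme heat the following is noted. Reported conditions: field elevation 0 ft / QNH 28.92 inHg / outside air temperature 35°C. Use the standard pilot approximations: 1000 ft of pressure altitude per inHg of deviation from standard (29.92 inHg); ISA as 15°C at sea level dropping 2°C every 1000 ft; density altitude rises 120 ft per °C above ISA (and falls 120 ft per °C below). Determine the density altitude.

3640 ft

Pressure altitude = 0 + (29.92 − 28.92) × 1000 = 0 + (+1000) = 1000 ft.
ISA temperature at 1000 ft = 15 − 2 × (1000/1000) = 13°C.
ISA deviation = 35 − 13 = +22°C.
Density altitude = 1000 + 120 × (22) = 3640 ft.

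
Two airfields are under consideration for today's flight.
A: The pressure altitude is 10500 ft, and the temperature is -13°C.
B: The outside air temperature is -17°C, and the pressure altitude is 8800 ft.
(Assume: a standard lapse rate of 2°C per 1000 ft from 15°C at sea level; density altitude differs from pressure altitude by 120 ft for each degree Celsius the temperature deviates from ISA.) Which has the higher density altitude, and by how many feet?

A: ISA temp = -6°C, deviation -7°C, DA = 10500 + 120 × (-7) = 9660 ft.
B: ISA temp = -2.6°C, deviation -14.4°C, DA = 8800 + 120 × (-14.4) = 7072 ft.
A is higher by 9660 − 7072 = 2588 ft.

A by 2588 ft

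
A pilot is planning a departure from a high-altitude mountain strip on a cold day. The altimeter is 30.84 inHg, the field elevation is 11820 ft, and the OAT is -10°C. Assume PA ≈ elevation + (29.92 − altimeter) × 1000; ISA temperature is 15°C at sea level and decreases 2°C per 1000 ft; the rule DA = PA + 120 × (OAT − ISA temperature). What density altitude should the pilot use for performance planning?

10516 ft

Pressure altitude = 11820 + (29.92 − 30.84) × 1000 = 11820 + (-920) = 10900 ft.
ISA temperature at 10900 ft = 15 − 2 × (10900/1000) = -6.8°C.
ISA deviation = -10 − (-6.8) = -3.2°C.
Density altitude = 10900 + 120 × (-3.2) = 10516 ft.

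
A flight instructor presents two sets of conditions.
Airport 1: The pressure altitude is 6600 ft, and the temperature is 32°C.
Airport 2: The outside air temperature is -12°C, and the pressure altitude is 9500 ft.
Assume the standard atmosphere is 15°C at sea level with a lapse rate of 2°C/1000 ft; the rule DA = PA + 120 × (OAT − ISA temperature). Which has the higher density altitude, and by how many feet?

Airport 1: ISA temp = 1.8°C, deviation +30.2°C, DA = 6600 + 120 × 30.2 = 10224 ft.
Airport 2: ISA temp = -4°C, deviation -8°C, DA = 9500 + 120 × (-8) = 8540 ft.
Airport 1 is higher by 10224 − 8540 = 1684 ft.

Airport 1 by 1684 ft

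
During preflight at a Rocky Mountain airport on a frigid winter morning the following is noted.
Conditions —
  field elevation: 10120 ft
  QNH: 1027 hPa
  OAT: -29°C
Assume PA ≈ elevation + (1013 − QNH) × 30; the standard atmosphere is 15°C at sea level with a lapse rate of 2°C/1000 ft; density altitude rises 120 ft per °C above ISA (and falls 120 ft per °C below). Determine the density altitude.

Pressure altitude = 10120 + (1013 − 1027) × 30 = 10120 + (-420) = 9700 ft.
ISA temperature at 9700 ft = 15 − 2 × (9700/1000) = -4.4°C.
ISA deviation = -29 − (-4.4) = -24.6°C.
Density altitude = 9700 + 120 × (-24.6) = 6748 ft.

6748 ft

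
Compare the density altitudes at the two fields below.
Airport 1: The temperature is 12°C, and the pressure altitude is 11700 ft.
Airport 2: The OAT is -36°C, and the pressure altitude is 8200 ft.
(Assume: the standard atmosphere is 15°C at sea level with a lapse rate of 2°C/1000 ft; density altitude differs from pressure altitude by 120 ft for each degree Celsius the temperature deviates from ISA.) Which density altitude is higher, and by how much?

Airport 1 by 10100 ft

Airport 1: ISA temp = -8.4°C, deviation +20.4°C, DA = 11700 + 120 × 20.4 = 14148 ft.
Airport 2: ISA temp = -1.4°C, deviation -34.6°C, DA = 8200 + 120 × (-34.6) = 4048 ft.
Airport 1 is higher by 14148 − 4048 = 10100 ft.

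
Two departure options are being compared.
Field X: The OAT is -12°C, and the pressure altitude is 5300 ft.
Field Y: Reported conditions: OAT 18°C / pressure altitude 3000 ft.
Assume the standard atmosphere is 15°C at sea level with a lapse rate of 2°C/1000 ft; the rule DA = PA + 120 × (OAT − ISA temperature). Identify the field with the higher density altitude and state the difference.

Field X: ISA temp = 4.4°C, deviation -16.4°C, DA = 5300 + 120 × (-16.4) = 3332 ft.
Field Y: ISA temp = 9°C, deviation +9°C, DA = 3000 + 120 × 9 = 4080 ft.
Field Y is higher by 4080 − 3332 = 748 ft.

Field Y by 748 ft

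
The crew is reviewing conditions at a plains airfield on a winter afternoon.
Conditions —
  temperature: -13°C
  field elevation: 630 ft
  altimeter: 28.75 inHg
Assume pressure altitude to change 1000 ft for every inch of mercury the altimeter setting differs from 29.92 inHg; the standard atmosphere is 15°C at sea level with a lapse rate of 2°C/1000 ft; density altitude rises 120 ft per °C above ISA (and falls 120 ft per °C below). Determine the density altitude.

-1128 ft

Pressure altitude = 630 + (29.92 − 28.75) × 1000 = 630 + (+1170) = 1800 ft.
ISA temperature at 1800 ft = 15 − 2 × (1800/1000) = 11.4°C.
ISA deviation = -13 − 11.4 = -24.4°C.
Density altitude = 1800 + 120 × (-24.4) = -1128 ft.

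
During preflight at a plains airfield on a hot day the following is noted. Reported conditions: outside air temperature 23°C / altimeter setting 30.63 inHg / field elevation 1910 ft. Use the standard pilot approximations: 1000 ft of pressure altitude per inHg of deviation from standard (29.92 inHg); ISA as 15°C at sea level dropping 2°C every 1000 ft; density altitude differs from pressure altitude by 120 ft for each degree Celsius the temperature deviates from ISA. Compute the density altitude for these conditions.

Pressure altitude = 1910 + (29.92 − 30.63) × 1000 = 1910 + (-710) = 1200 ft.
ISA temperature at 1200 ft = 15 − 2 × (1200/1000) = 12.6°C.
ISA deviation = 23 − 12.6 = +10.4°C.
Density altitude = 1200 + 120 × (10.4) = 2448 ft.

2448 ft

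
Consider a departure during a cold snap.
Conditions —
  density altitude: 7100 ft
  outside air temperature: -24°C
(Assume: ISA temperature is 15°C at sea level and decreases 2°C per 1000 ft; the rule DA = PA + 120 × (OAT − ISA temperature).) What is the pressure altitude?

9500 ft

DA = PA + 120 × (OAT − (15 − 2·PA/1000)) = PA + 120·OAT − 1800 + 0.24·PA = 1.24·PA + 120·OAT − 1800.
So 1.24·PA = 7100 − 120 × (-24) + 1800 = 11780.
PA = 11780 / 1.24 = 9500 ft.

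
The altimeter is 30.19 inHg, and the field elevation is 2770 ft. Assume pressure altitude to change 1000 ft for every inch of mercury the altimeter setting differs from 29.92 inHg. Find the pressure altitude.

Pressure correction = (29.92 − 30.19) × 1000 = -270 ft.
Pressure altitude = 2770 + (-270) = 2500 ft.

2500 ft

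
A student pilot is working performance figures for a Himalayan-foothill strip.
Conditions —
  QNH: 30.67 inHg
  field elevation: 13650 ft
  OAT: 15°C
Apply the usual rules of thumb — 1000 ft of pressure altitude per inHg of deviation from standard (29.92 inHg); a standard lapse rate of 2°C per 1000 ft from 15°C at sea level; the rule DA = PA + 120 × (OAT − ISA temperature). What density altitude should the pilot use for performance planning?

Pressure altitude = 13650 + (29.92 − 30.67) × 1000 = 13650 + (-750) = 12900 ft.
ISA temperature at 12900 ft = 15 − 2 × (12900/1000) = -10.8°C.
ISA deviation = 15 − (-10.8) = +25.8°C.
Density altitude = 12900 + 120 × (25.8) = 15996 ft.

15996 ft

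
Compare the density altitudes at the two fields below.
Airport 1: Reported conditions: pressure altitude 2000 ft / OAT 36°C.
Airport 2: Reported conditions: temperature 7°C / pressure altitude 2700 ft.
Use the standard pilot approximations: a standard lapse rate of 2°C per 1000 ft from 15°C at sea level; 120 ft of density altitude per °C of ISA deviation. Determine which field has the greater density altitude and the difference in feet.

Airport 1: ISA temp = 11°C, deviation +25°C, DA = 2000 + 120 × 25 = 5000 ft.
Airport 2: ISA temp = 9.6°C, deviation -2.6°C, DA = 2700 + 120 × (-2.6) = 2388 ft.
Airport 1 is higher by 5000 − 2388 = 2612 ft.

Airport 1 by 2612 ft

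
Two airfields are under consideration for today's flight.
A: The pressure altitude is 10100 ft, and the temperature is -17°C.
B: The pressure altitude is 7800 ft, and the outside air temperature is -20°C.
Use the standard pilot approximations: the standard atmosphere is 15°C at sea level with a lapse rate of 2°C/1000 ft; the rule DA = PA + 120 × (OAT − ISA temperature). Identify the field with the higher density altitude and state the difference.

A: ISA temp = -5.2°C, deviation -11.8°C, DA = 10100 + 120 × (-11.8) = 8684 ft.
B: ISA temp = -0.6°C, deviation -19.4°C, DA = 7800 + 120 × (-19.4) = 5472 ft.
A is higher by 8684 − 5472 = 3212 ft.

A by 3212 ft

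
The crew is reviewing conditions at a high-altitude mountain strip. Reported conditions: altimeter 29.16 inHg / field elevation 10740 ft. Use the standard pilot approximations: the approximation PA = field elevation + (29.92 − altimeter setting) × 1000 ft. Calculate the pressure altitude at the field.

Pressure correction = (29.92 − 29.16) × 1000 = +760 ft.
Pressure altitude = 10740 + (+760) = 11500 ft.

11500 ft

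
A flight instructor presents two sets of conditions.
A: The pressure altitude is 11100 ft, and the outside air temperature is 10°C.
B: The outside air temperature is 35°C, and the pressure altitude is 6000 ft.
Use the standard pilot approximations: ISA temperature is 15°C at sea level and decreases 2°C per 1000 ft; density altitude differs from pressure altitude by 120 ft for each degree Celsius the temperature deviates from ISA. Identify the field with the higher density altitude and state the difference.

A by 3324 ft

A: ISA temp = -7.2°C, deviation +17.2°C, DA = 11100 + 120 × 17.2 = 13164 ft.
B: ISA temp = 3°C, deviation +32°C, DA = 6000 + 120 × 32 = 9840 ft.
A is higher by 13164 − 9840 = 3324 ft.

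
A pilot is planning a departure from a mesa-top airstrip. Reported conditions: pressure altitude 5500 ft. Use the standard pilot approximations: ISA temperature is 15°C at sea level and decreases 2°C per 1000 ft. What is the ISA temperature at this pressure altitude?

ISA temperature = 15 − 2 × (5500/1000) = 15 − 11 = 4°C.

4°C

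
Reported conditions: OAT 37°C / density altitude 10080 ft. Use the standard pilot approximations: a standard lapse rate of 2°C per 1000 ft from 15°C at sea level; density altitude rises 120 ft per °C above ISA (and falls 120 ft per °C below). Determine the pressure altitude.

DA = PA + 120 × (OAT − (15 − 2·PA/1000)) = PA + 120·OAT − 1800 + 0.24·PA = 1.24·PA + 120·OAT − 1800.
So 1.24·PA = 10080 − 120 × 37 + 1800 = 7440.
PA = 7440 / 1.24 = 6000 ft.

6000 ft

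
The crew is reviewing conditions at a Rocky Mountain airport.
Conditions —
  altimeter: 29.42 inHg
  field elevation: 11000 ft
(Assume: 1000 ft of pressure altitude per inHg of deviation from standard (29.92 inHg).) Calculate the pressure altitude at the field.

11500 ft

Pressure correction = (29.92 − 29.42) × 1000 = +500 ft.
Pressure altitude = 11000 + (+500) = 11500 ft.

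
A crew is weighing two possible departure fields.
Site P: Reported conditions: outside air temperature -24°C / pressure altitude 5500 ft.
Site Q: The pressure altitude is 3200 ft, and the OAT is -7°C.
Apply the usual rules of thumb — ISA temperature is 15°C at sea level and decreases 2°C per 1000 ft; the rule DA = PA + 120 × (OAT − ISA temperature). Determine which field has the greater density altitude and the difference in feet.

Site P by 812 ft

Site P: ISA temp = 4°C, deviation -28°C, DA = 5500 + 120 × (-28) = 2140 ft.
Site Q: ISA temp = 8.6°C, deviation -15.6°C, DA = 3200 + 120 × (-15.6) = 1328 ft.
Site P is higher by 2140 − 1328 = 812 ft.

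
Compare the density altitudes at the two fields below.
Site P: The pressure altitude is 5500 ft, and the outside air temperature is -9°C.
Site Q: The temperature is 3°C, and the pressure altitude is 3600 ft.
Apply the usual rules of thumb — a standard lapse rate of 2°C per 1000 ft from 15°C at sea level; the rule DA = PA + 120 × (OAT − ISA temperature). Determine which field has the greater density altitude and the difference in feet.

Site P by 916 ft

Site P: ISA temp = 4°C, deviation -13°C, DA = 5500 + 120 × (-13) = 3940 ft.
Site Q: ISA temp = 7.8°C, deviation -4.8°C, DA = 3600 + 120 × (-4.8) = 3024 ft.
Site P is higher by 3940 − 3024 = 916 ft.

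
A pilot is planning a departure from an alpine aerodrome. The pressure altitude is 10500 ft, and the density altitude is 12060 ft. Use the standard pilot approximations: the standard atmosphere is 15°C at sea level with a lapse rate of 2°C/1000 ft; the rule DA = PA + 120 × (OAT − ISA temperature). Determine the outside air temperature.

7°C

Density altitude − pressure altitude = 12060 − 10500 = +1560 ft.
At 120 ft/°C that is an ISA deviation of 1560/120 = +13°C.
ISA temperature at 10500 ft = 15 − 2 × (10500/1000) = -6°C.
OAT = ISA + deviation = -6 + (+13) = 7°C.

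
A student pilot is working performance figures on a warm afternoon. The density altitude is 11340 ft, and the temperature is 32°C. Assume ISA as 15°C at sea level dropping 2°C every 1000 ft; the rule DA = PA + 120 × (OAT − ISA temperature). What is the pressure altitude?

7500 ft

DA = PA + 120 × (OAT − (15 − 2·PA/1000)) = PA + 120·OAT − 1800 + 0.24·PA = 1.24·PA + 120·OAT − 1800.
So 1.24·PA = 11340 − 120 × 32 + 1800 = 9300.
PA = 9300 / 1.24 = 7500 ft.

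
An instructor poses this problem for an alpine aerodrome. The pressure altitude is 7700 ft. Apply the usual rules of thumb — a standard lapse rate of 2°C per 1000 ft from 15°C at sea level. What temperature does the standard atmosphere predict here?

ISA temperature = 15 − 2 × (7700/1000) = 15 − 15.4 = -0.4°C.

-0.4°C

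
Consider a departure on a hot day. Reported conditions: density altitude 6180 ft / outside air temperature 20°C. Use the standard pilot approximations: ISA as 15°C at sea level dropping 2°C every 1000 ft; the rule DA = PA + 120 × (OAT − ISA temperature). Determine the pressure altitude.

DA = PA + 120 × (OAT − (15 − 2·PA/1000)) = PA + 120·OAT − 1800 + 0.24·PA = 1.24·PA + 120·OAT − 1800.
So 1.24·PA = 6180 − 120 × 20 + 1800 = 5580.
PA = 5580 / 1.24 = 4500 ft.

4500 ft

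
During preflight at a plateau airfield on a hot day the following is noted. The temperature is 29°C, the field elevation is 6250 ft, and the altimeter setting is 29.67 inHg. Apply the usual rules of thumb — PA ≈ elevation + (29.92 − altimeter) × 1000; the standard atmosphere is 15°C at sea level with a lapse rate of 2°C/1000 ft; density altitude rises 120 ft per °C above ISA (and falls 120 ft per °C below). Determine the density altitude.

Pressure altitude = 6250 + (29.92 − 29.67) × 1000 = 6250 + (+250) = 6500 ft.
ISA temperature at 6500 ft = 15 − 2 × (6500/1000) = 2°C.
ISA deviation = 29 − 2 = +27°C.
Density altitude = 6500 + 120 × (27) = 9740 ft.

9740 ft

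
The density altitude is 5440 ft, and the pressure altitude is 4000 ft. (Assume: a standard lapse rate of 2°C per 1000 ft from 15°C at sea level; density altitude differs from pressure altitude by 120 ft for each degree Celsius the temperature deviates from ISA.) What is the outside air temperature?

19°C

Density altitude − pressure altitude = 5440 − 4000 = +1440 ft.
At 120 ft/°C that is an ISA deviation of 1440/120 = +12°C.
ISA temperature at 4000 ft = 15 − 2 × (4000/1000) = 7°C.
OAT = ISA + deviation = 7 + (+12) = 19°C.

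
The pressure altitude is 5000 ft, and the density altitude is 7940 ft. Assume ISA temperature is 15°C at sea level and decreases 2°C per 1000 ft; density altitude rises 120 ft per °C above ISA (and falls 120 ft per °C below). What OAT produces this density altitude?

Density altitude − pressure altitude = 7940 − 5000 = +2940 ft.
At 120 ft/°C that is an ISA deviation of 2940/120 = +24.5°C.
ISA temperature at 5000 ft = 15 − 2 × (5000/1000) = 5°C.
OAT = ISA + deviation = 5 + (+24.5) = 29.5°C.

29.5°C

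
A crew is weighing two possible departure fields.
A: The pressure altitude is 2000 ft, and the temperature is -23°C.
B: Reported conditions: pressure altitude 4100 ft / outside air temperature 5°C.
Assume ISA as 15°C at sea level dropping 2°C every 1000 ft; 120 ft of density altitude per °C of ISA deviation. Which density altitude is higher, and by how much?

A: ISA temp = 11°C, deviation -34°C, DA = 2000 + 120 × (-34) = -2080 ft.
B: ISA temp = 6.8°C, deviation -1.8°C, DA = 4100 + 120 × (-1.8) = 3884 ft.
B is higher by 3884 − (-2080) = 5964 ft.

B by 5964 ft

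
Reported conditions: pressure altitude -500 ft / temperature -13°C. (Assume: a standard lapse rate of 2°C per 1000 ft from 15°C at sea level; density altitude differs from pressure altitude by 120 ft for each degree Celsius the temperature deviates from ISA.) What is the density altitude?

ISA temperature at -500 ft = 15 − 2 × (-500/1000) = 16°C.
ISA deviation = -13 − 16 = -29°C.
Density altitude = -500 + 120 × (-29) = -500 + (-3480) = -3980 ft.

-3980 ft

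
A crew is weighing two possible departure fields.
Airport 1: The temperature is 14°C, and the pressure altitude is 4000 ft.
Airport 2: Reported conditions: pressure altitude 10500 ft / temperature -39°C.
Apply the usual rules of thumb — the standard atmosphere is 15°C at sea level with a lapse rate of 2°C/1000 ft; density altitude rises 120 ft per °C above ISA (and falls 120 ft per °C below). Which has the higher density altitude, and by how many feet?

Airport 2 by 1700 ft

Airport 1: ISA temp = 7°C, deviation +7°C, DA = 4000 + 120 × 7 = 4840 ft.
Airport 2: ISA temp = -6°C, deviation -33°C, DA = 10500 + 120 × (-33) = 6540 ft.
Airport 2 is higher by 6540 − 4840 = 1700 ft.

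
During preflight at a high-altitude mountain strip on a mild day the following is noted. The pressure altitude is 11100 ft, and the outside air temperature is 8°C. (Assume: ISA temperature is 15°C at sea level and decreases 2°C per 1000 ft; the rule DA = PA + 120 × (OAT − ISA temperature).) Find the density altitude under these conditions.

ISA temperature at 11100 ft = 15 − 2 × (11100/1000) = -7.2°C.
ISA deviation = 8 − (-7.2) = +15.2°C.
Density altitude = 11100 + 120 × (15.2) = 11100 + (+1824) = 12924 ft.

12924 ft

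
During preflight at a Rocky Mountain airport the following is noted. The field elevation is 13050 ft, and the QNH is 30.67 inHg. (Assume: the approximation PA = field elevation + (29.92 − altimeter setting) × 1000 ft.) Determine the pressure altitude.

12300 ft

Pressure correction = (29.92 − 30.67) × 1000 = -750 ft.
Pressure altitude = 13050 + (-750) = 12300 ft.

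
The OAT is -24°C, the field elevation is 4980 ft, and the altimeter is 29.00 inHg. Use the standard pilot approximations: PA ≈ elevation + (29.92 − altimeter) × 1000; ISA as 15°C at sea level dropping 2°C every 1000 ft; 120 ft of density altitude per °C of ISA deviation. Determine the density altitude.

2636 ft

Pressure altitude = 4980 + (29.92 − 29.00) × 1000 = 4980 + (+920) = 5900 ft.
ISA temperature at 5900 ft = 15 − 2 × (5900/1000) = 3.2°C.
ISA deviation = -24 − 3.2 = -27.2°C.
Density altitude = 5900 + 120 × (-27.2) = 2636 ft.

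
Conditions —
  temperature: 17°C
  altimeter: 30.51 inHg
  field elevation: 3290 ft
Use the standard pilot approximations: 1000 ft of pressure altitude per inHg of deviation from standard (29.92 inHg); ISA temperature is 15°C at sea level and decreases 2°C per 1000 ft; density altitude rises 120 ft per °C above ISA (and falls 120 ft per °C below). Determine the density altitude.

3588 ft

Pressure altitude = 3290 + (29.92 − 30.51) × 1000 = 3290 + (-590) = 2700 ft.
ISA temperature at 2700 ft = 15 − 2 × (2700/1000) = 9.6°C.
ISA deviation = 17 − 9.6 = +7.4°C.
Density altitude = 2700 + 120 × (7.4) = 3588 ft.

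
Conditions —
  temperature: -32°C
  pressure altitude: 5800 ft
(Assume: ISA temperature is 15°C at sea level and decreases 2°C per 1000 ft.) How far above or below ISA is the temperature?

ISA-35.4°C

ISA temperature at 5800 ft = 15 − 2 × (5800/1000) = 3.4°C.
Deviation = OAT − ISA = -32 − 3.4 = -35.4°C.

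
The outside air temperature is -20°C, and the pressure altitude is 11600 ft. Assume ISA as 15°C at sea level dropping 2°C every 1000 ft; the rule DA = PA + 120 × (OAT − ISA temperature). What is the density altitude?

ISA temperature at 11600 ft = 15 − 2 × (11600/1000) = -8.2°C.
ISA deviation = -20 − (-8.2) = -11.8°C.
Density altitude = 11600 + 120 × (-11.8) = 11600 + (-1416) = 10184 ft.

10184 ft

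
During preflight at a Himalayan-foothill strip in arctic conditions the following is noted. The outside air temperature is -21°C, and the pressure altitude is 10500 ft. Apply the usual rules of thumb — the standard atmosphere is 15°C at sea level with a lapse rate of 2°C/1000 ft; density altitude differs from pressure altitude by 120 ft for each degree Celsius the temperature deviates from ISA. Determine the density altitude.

ISA temperature at 10500 ft = 15 − 2 × (10500/1000) = -6°C.
ISA deviation = -21 − (-6) = -15°C.
Density altitude = 10500 + 120 × (-15) = 10500 + (-1800) = 8700 ft.

8700 ft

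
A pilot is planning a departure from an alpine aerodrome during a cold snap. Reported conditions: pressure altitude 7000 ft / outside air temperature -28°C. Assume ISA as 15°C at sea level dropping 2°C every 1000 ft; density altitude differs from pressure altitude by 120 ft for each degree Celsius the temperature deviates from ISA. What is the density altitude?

ISA temperature at 7000 ft = 15 − 2 × (7000/1000) = 1°C.
ISA deviation = -28 − 1 = -29°C.
Density altitude = 7000 + 120 × (-29) = 7000 + (-3480) = 3520 ft.

3520 ft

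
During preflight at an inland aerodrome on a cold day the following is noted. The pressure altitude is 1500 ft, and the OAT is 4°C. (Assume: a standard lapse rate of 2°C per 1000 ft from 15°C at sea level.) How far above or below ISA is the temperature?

ISA temperature at 1500 ft = 15 − 2 × (1500/1000) = 12°C.
Deviation = OAT − ISA = 4 − 12 = -8°C.

ISA-8°C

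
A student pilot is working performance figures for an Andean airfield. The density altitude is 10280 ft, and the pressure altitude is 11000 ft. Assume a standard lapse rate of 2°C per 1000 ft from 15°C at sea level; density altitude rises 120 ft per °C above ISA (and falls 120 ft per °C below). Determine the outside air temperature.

-13°C

Density altitude − pressure altitude = 10280 − 11000 = -720 ft.
At 120 ft/°C that is an ISA deviation of -720/120 = -6°C.
ISA temperature at 11000 ft = 15 − 2 × (11000/1000) = -7°C.
OAT = ISA + deviation = -7 + (-6) = -13°C.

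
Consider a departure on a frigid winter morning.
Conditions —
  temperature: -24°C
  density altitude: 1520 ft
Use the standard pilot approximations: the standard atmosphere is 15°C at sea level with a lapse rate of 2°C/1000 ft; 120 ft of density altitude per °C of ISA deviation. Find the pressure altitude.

DA = PA + 120 × (OAT − (15 − 2·PA/1000)) = PA + 120·OAT − 1800 + 0.24·PA = 1.24·PA + 120·OAT − 1800.
So 1.24·PA = 1520 − 120 × (-24) + 1800 = 6200.
PA = 6200 / 1.24 = 5000 ft.

5000 ft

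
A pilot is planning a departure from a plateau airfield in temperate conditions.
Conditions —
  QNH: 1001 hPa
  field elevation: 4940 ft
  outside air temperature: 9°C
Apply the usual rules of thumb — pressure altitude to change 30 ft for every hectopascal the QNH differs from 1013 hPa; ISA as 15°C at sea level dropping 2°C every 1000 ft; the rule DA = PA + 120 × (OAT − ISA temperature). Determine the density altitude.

Pressure altitude = 4940 + (1013 − 1001) × 30 = 4940 + (+360) = 5300 ft.
ISA temperature at 5300 ft = 15 − 2 × (5300/1000) = 4.4°C.
ISA deviation = 9 − 4.4 = +4.6°C.
Density altitude = 5300 + 120 × (4.6) = 5852 ft.

5852 ft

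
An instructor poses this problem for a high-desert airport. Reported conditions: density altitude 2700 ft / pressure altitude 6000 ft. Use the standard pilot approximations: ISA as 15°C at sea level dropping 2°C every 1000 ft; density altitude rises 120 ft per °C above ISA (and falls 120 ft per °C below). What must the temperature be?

-24.5°C

Density altitude − pressure altitude = 2700 − 6000 = -3300 ft.
At 120 ft/°C that is an ISA deviation of -3300/120 = -27.5°C.
ISA temperature at 6000 ft = 15 − 2 × (6000/1000) = 3°C.
OAT = ISA + deviation = 3 + (-27.5) = -24.5°C.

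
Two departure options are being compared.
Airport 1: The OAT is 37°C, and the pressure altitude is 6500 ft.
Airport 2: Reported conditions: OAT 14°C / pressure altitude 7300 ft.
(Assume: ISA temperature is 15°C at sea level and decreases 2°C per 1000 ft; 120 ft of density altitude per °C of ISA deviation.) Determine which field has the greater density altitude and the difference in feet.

Airport 1 by 1768 ft

Airport 1: ISA temp = 2°C, deviation +35°C, DA = 6500 + 120 × 35 = 10700 ft.
Airport 2: ISA temp = 0.4°C, deviation +13.6°C, DA = 7300 + 120 × 13.6 = 8932 ft.
Airport 1 is higher by 10700 − 8932 = 1768 ft.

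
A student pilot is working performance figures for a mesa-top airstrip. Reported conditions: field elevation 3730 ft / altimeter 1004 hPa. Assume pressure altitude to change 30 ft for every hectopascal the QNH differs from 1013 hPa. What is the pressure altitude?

4000 ft

Pressure correction = (1013 − 1004) × 30 = +270 ft.
Pressure altitude = 3730 + (+270) = 4000 ft.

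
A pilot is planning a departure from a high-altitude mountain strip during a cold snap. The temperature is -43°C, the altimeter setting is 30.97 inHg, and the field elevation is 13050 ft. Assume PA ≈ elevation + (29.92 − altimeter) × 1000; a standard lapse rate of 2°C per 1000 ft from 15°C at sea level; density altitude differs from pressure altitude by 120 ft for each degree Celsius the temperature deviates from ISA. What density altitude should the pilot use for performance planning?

Pressure altitude = 13050 + (29.92 − 30.97) × 1000 = 13050 + (-1050) = 12000 ft.
ISA temperature at 12000 ft = 15 − 2 × (12000/1000) = -9°C.
ISA deviation = -43 − (-9) = -34°C.
Density altitude = 12000 + 120 × (-34) = 7920 ft.

7920 ft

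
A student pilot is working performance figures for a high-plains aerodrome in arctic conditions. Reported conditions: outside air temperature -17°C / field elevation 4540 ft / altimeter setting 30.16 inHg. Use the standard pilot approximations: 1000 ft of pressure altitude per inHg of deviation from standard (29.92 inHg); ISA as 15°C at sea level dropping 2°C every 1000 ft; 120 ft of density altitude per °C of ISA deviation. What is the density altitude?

1492 ft

Pressure altitude = 4540 + (29.92 − 30.16) × 1000 = 4540 + (-240) = 4300 ft.
ISA temperature at 4300 ft = 15 − 2 × (4300/1000) = 6.4°C.
ISA deviation = -17 − 6.4 = -23.4°C.
Density altitude = 4300 + 120 × (-23.4) = 1492 ft.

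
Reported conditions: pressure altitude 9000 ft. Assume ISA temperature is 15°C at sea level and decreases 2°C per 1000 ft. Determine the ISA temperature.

-3°C

ISA temperature = 15 − 2 × (9000/1000) = 15 − 18 = -3°C.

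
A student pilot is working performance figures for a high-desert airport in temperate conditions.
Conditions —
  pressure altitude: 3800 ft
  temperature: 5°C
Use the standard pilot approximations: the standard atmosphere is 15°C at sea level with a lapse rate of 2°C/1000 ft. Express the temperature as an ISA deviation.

ISA-2.4°C

ISA temperature at 3800 ft = 15 − 2 × (3800/1000) = 7.4°C.
Deviation = OAT − ISA = 5 − 7.4 = -2.4°C.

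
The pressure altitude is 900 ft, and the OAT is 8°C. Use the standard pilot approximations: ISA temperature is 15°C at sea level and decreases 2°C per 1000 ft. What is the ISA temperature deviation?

ISA-5.2°C

ISA temperature at 900 ft = 15 − 2 × (900/1000) = 13.2°C.
Deviation = OAT − ISA = 8 − 13.2 = -5.2°C.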